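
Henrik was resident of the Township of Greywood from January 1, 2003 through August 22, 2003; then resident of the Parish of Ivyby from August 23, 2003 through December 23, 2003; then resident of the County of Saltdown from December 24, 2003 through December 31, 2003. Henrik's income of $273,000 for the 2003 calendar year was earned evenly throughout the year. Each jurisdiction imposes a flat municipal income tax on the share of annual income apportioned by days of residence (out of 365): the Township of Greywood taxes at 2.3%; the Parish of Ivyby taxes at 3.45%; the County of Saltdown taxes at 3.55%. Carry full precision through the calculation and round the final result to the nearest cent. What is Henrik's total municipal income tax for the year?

The Township of Greywood, January 1 – August 22, 2003: 234 days → $273,000 × 2.3% × 234/365 = $4,025.4411
The Parish of Ivyby, August 23 – December 23, 2003: 123 days → $273,000 × 3.45% × 123/365 = $3,173.9055
The County of Saltdown, December 24 – December 31, 2003: 8 days → $273,000 × 3.55% × 8/365 = $212.4164
Total = $7,411.7630

$7,411.76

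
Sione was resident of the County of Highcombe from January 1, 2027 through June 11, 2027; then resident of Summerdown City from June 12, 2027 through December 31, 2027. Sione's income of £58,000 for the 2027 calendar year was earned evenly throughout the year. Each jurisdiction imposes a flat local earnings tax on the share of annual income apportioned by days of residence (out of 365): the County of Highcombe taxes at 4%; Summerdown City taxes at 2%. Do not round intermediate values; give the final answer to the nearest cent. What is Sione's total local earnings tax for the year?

The County of Highcombe, January 1 – June 11, 2027: 162 days → £58,000 × 4% × 162/365 = £1,029.6986
Summerdown City, June 12 – December 31, 2027: 203 days → £58,000 × 2% × 203/365 = £645.1507
Total = £1,674.8493

£1,674.85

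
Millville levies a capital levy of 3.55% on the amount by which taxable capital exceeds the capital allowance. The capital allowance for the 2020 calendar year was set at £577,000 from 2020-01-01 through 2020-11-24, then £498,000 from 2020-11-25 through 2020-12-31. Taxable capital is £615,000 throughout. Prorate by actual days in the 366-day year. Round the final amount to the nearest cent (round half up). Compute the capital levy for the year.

£1,632.52

2020-01-01 to 2020-11-24: 329 days, exemption £577,000 → (£615,000 − £577,000) × 3.55% × 329/366 = £1,212.6257
2020-11-25 to 2020-12-31: 37 days, exemption £498,000 → (£615,000 − £498,000) × 3.55% × 37/366 = £419.8893
Total = £1,632.5150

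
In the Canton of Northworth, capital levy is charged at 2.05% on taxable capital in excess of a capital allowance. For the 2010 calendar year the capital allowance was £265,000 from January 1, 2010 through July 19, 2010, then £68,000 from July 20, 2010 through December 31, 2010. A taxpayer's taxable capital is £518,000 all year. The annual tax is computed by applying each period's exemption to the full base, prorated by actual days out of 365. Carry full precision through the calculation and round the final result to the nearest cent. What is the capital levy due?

January 1 – July 19, 2010: 200 days, exemption £265,000 → (£518,000 − £265,000) × 2.05% × 200/365 = £2,841.9178
July 20 – December 31, 2010: 165 days, exemption £68,000 → (£518,000 − £68,000) × 2.05% × 165/365 = £4,170.2055
Total = £7,012.1233

£7,012.12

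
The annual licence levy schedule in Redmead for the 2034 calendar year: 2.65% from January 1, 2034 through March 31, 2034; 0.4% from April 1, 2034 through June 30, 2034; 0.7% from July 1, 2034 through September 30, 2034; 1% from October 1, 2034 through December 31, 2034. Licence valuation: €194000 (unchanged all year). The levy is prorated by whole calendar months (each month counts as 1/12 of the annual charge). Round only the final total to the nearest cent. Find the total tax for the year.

€2303.75

January 1 – March 31, 2034: 3 months at 2.65% → €194000 × 2.65% × 3/12 = €1285.2500
April 1 – June 30, 2034: 3 months at 0.4% → €194000 × 0.4% × 3/12 = €194.0000
July 1 – September 30, 2034: 3 months at 0.7% → €194000 × 0.7% × 3/12 = €339.5000
October 1 – December 31, 2034: 3 months at 1% → €194000 × 1% × 3/12 = €485.0000
Total = €2303.7500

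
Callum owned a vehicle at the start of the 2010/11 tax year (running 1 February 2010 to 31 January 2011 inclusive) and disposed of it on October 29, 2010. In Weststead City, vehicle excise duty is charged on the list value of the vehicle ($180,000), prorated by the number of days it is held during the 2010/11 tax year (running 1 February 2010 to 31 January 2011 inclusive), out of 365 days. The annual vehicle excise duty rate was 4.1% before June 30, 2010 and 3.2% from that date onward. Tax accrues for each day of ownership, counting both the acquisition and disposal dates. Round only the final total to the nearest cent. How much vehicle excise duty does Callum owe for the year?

February 1 – June 29, 2010: 149 days at 4.1% → $180,000 × 4.1% × 149/365 = $3,012.6575
June 30 – October 29, 2010: 122 days at 3.2% → $180,000 × 3.2% × 122/365 = $1,925.2603
Total = $4,937.9178

$4,937.92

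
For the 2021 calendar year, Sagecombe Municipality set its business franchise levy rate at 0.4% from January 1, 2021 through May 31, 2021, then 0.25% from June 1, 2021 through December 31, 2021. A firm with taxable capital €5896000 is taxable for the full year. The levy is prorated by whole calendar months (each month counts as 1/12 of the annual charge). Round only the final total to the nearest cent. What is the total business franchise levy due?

January 1 – May 31, 2021: 5 months at 0.4% → €5896000 × 0.4% × 5/12 = €9826.6667
June 1 – December 31, 2021: 7 months at 0.25% → €5896000 × 0.25% × 7/12 = €8598.3333
Total = €18425.0000

€18425.00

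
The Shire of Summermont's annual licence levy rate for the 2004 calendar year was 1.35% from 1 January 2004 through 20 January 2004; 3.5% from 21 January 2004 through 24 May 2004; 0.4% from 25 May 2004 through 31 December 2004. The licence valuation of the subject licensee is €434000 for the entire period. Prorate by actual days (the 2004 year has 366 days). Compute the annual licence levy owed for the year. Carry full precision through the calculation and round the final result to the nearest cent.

1 January – 20 January 2004: 20 days at 1.35% → €434000 × 1.35% × 20/366 = €320.1639
21 January – 24 May 2004: 125 days at 3.5% → €434000 × 3.5% × 125/366 = €5187.8415
25 May – 31 December 2004: 221 days at 0.4% → €434000 × 0.4% × 221/366 = €1048.2404
Total = €6556.2459

€6556.25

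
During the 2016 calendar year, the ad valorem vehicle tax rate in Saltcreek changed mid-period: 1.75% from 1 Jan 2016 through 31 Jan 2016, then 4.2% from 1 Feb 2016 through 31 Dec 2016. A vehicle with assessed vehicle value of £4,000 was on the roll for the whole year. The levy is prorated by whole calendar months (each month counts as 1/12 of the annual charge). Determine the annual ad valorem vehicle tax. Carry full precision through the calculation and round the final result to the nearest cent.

1 Jan – 31 Jan 2016: 1 month at 1.75% → £4,000 × 1.75% × 1/12 = £5.8333
1 Feb – 31 Dec 2016: 11 months at 4.2% → £4,000 × 4.2% × 11/12 = £154.0000
Total = £159.8333

£159.83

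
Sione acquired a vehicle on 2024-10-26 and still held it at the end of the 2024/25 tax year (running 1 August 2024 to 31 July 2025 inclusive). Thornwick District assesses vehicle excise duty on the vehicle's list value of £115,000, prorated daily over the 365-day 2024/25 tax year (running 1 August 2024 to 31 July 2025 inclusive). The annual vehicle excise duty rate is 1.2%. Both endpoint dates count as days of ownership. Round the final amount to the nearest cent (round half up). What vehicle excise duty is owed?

£1,054.85

Days held (2024-10-26 to 2025-07-31): 279 out of 365
Tax = £115,000 × 1.2% × 279/365 = £1,054.8493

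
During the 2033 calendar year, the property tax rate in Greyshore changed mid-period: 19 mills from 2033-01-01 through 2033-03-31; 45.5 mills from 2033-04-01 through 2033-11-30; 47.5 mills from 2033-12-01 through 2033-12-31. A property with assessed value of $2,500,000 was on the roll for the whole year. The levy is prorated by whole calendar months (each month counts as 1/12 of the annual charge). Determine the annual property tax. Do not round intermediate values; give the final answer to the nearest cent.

2033-01-01 to 2033-03-31: 3 months at 19 mills → $2,500,000 × 1.9% × 3/12 = $11,875.0000
2033-04-01 to 2033-11-30: 8 months at 45.5 mills → $2,500,000 × 4.55% × 8/12 = $75,833.3333
2033-12-01 to 2033-12-31: 1 month at 47.5 mills → $2,500,000 × 4.75% × 1/12 = $9,895.8333
Total = $97,604.1667

$97,604.17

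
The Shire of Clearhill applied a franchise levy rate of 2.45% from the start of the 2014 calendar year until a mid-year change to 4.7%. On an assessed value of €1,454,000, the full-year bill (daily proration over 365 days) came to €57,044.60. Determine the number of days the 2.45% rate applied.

126 days

Let d = days at the first rate; then 365 − d days at the second rate.
€1,454,000 × [2.45%·d + 4.7%·(365−d)] / 365 = €57,044.60
Solving gives d = 126, so the new rate took effect on 7 May 2014.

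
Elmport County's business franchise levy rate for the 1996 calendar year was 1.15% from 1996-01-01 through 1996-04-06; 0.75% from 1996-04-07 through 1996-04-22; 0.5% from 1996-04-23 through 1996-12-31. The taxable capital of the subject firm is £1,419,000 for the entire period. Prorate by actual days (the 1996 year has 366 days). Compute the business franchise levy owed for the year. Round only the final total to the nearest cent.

£9,694.56

1996-01-01 to 1996-04-06: 97 days at 1.15% → £1,419,000 × 1.15% × 97/366 = £4,324.8484
1996-04-07 to 1996-04-22: 16 days at 0.75% → £1,419,000 × 0.75% × 16/366 = £465.2459
1996-04-23 to 1996-12-31: 253 days at 0.5% → £1,419,000 × 0.5% × 253/366 = £4,904.4672
Total = £9,694.5615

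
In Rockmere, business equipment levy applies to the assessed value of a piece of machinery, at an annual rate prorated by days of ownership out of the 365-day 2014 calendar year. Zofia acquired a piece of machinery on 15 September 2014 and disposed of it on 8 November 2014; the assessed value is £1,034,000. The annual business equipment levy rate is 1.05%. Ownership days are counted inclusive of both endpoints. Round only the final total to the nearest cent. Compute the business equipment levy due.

£1,635.99

Days held (15 September – 8 November 2014): 55 out of 365
Tax = £1,034,000 × 1.05% × 55/365 = £1,635.9863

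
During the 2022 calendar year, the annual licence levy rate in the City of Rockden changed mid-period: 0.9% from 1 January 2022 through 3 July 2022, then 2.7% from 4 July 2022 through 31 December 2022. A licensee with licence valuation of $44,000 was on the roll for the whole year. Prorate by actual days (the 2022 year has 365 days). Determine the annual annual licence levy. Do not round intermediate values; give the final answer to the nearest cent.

1 January – 3 July 2022: 184 days at 0.9% → $44,000 × 0.9% × 184/365 = $199.6274
4 July – 31 December 2022: 181 days at 2.7% → $44,000 × 2.7% × 181/365 = $589.1178
Total = $788.7452

$788.75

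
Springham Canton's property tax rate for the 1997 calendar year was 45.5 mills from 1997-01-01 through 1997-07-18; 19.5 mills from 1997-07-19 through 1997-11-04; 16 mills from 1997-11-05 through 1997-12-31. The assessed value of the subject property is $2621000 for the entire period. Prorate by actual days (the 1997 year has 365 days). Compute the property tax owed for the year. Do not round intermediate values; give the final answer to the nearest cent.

$86830.50

1997-01-01 to 1997-07-18: 199 days at 45.5 mills → $2621000 × 4.55% × 199/365 = $65018.7521
1997-07-19 to 1997-11-04: 109 days at 19.5 mills → $2621000 × 1.95% × 109/365 = $15262.8370
1997-11-05 to 1997-12-31: 57 days at 16 mills → $2621000 × 1.6% × 57/365 = $6548.9096
Total = $86830.4986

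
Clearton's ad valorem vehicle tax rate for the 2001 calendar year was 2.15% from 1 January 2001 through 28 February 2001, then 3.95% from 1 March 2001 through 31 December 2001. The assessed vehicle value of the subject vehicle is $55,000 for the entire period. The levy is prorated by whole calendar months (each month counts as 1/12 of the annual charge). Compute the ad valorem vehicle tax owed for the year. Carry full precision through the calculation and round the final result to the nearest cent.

$2,007.50

1 January – 28 February 2001: 2 months at 2.15% → $55,000 × 2.15% × 2/12 = $197.0833
1 March – 31 December 2001: 10 months at 3.95% → $55,000 × 3.95% × 10/12 = $1,810.4167
Total = $2,007.5000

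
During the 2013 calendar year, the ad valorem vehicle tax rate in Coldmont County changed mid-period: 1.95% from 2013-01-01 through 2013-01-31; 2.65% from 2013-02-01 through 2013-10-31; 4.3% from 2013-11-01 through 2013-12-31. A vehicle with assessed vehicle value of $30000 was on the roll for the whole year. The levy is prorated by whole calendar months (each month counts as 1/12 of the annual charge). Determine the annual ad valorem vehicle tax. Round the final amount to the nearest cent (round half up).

2013-01-01 to 2013-01-31: 1 month at 1.95% → $30000 × 1.95% × 1/12 = $48.7500
2013-02-01 to 2013-10-31: 9 months at 2.65% → $30000 × 2.65% × 9/12 = $596.2500
2013-11-01 to 2013-12-31: 2 months at 4.3% → $30000 × 4.3% × 2/12 = $215.0000
Total = $860.0000

$860.00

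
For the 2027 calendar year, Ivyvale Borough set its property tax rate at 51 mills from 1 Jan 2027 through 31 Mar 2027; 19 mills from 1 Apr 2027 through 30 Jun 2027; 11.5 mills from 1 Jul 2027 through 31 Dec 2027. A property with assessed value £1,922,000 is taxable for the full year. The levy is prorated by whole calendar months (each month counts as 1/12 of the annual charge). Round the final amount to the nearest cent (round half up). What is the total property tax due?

£44,686.50

1 Jan – 31 Mar 2027: 3 months at 51 mills → £1,922,000 × 5.1% × 3/12 = £24,505.5000
1 Apr – 30 Jun 2027: 3 months at 19 mills → £1,922,000 × 1.9% × 3/12 = £9,129.5000
1 Jul – 31 Dec 2027: 6 months at 11.5 mills → £1,922,000 × 1.15% × 6/12 = £11,051.5000
Total = £44,686.5000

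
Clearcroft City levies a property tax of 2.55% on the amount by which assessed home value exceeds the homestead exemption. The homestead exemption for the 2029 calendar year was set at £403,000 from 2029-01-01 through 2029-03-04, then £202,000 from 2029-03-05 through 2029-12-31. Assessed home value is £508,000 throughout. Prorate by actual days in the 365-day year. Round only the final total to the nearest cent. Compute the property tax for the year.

2029-01-01 to 2029-03-04: 63 days, exemption £403,000 → (£508,000 − £403,000) × 2.55% × 63/365 = £462.1438
2029-03-05 to 2029-12-31: 302 days, exemption £202,000 → (£508,000 − £202,000) × 2.55% × 302/365 = £6,456.1808
Total = £6,918.3247

£6,918.32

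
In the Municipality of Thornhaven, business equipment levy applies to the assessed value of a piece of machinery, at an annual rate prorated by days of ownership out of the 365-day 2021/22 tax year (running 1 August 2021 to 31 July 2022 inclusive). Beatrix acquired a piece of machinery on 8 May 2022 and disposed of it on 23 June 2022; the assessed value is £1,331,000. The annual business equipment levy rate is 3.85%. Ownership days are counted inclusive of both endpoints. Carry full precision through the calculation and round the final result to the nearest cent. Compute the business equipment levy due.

Days held (8 May – 23 June 2022): 47 out of 365
Tax = £1,331,000 × 3.85% × 47/365 = £6,598.4781

£6,598.48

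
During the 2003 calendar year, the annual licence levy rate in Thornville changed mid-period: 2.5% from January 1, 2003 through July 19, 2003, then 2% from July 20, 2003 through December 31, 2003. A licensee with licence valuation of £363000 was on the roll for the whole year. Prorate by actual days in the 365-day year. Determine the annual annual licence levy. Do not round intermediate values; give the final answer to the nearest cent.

£8254.52

January 1 – July 19, 2003: 200 days at 2.5% → £363000 × 2.5% × 200/365 = £4972.6027
July 20 – December 31, 2003: 165 days at 2% → £363000 × 2% × 165/365 = £3281.9178
Total = £8254.5205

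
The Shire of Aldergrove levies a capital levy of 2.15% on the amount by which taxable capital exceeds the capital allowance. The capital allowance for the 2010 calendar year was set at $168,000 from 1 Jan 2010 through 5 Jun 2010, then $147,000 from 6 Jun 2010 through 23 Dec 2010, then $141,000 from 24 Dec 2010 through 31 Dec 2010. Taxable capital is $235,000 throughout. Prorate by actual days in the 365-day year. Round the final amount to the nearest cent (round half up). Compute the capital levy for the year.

$1,701.86

1 Jan – 5 Jun 2010: 156 days, exemption $168,000 → ($235,000 − $168,000) × 2.15% × 156/365 = $615.6658
6 Jun – 23 Dec 2010: 201 days, exemption $147,000 → ($235,000 − $147,000) × 2.15% × 201/365 = $1,041.8959
24 Dec – 31 Dec 2010: 8 days, exemption $141,000 → ($235,000 − $141,000) × 2.15% × 8/365 = $44.2959
Total = $1,701.8575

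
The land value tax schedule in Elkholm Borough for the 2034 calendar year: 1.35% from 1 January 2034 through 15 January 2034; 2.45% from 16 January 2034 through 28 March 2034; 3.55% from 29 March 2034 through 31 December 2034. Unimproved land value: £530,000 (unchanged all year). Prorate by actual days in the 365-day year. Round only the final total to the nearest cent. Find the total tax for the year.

£17,185.79

1 January – 15 January 2034: 15 days at 1.35% → £530,000 × 1.35% × 15/365 = £294.0411
16 January – 28 March 2034: 72 days at 2.45% → £530,000 × 2.45% × 72/365 = £2,561.4247
29 March – 31 December 2034: 278 days at 3.55% → £530,000 × 3.55% × 278/365 = £14,330.3288
Total = £17,185.7945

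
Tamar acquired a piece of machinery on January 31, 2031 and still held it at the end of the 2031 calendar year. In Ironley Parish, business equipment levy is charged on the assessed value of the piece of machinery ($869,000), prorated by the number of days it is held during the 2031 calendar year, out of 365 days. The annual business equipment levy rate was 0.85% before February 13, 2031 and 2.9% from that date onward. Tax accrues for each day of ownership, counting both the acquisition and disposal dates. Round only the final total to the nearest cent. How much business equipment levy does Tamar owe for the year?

January 31 – February 12, 2031: 13 days at 0.85% → $869,000 × 0.85% × 13/365 = $263.0808
February 13 – December 31, 2031: 322 days at 2.9% → $869,000 × 2.9% × 322/365 = $22,232.1151
Total = $22,495.1959

$22,495.20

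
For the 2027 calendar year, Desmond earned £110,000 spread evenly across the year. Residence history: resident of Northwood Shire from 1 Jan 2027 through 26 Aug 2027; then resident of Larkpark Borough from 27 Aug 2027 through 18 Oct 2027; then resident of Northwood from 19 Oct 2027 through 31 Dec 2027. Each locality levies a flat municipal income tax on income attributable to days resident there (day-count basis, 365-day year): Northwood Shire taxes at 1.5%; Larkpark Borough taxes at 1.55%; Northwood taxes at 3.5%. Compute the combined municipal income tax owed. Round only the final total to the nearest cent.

£2,104.01

Northwood Shire, 1 Jan – 26 Aug 2027: 238 days → £110,000 × 1.5% × 238/365 = £1,075.8904
Larkpark Borough, 27 Aug – 18 Oct 2027: 53 days → £110,000 × 1.55% × 53/365 = £247.5753
Northwood, 19 Oct – 31 Dec 2027: 74 days → £110,000 × 3.5% × 74/365 = £780.5479
Total = £2,104.0137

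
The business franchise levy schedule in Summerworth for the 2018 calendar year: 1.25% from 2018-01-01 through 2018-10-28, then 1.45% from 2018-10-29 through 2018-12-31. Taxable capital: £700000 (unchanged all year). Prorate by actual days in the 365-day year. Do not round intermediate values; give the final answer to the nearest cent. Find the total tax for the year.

2018-01-01 to 2018-10-28: 301 days at 1.25% → £700000 × 1.25% × 301/365 = £7215.7534
2018-10-29 to 2018-12-31: 64 days at 1.45% → £700000 × 1.45% × 64/365 = £1779.7260
Total = £8995.4795

£8995.48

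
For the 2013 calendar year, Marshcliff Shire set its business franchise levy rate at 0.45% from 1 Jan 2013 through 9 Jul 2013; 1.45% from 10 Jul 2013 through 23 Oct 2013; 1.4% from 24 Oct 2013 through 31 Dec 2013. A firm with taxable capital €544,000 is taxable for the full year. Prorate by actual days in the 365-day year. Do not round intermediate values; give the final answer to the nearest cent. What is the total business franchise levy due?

1 Jan – 9 Jul 2013: 190 days at 0.45% → €544,000 × 0.45% × 190/365 = €1,274.3014
10 Jul – 23 Oct 2013: 106 days at 1.45% → €544,000 × 1.45% × 106/365 = €2,290.7616
24 Oct – 31 Dec 2013: 69 days at 1.4% → €544,000 × 1.4% × 69/365 = €1,439.7370
Total = €5,004.8000

€5,004.80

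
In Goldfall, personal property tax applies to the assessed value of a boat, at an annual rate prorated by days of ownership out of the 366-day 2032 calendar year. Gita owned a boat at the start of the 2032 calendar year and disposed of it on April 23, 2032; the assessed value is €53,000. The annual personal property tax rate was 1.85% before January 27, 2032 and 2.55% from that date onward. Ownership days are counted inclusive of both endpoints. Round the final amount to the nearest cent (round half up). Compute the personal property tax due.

€394.60

January 1 – January 26, 2032: 26 days at 1.85% → €53,000 × 1.85% × 26/366 = €69.6530
January 27 – April 23, 2032: 88 days at 2.55% → €53,000 × 2.55% × 88/366 = €324.9508
Total = €394.6038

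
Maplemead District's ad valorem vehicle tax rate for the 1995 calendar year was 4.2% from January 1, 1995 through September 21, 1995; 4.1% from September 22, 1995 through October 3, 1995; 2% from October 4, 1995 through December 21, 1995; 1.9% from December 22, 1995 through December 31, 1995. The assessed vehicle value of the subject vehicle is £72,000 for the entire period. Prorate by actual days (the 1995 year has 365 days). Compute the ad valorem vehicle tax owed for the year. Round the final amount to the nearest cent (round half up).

January 1 – September 21, 1995: 264 days at 4.2% → £72,000 × 4.2% × 264/365 = £2,187.2219
September 22 – October 3, 1995: 12 days at 4.1% → £72,000 × 4.1% × 12/365 = £97.0521
October 4 – December 21, 1995: 79 days at 2% → £72,000 × 2% × 79/365 = £311.6712
December 22 – December 31, 1995: 10 days at 1.9% → £72,000 × 1.9% × 10/365 = £37.4795
Total = £2,633.4247

£2,633.42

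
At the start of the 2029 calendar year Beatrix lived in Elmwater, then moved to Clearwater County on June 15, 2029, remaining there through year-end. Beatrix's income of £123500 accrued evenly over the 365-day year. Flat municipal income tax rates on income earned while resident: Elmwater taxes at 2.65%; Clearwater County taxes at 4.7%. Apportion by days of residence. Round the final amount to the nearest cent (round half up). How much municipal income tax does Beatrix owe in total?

£4660.01

Elmwater, January 1 – June 14, 2029: 165 days → £123500 × 2.65% × 165/365 = £1479.4623
Clearwater County, June 15 – December 31, 2029: 200 days → £123500 × 4.7% × 200/365 = £3180.5479
Total = £4660.0103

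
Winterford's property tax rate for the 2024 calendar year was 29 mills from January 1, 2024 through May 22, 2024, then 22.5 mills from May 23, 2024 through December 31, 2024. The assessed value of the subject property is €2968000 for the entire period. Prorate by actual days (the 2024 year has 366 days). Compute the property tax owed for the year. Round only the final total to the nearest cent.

January 1 – May 22, 2024: 143 days at 29 mills → €2968000 × 2.9% × 143/366 = €33629.2240
May 23 – December 31, 2024: 223 days at 22.5 mills → €2968000 × 2.25% × 223/366 = €40688.3607
Total = €74317.5847

€74317.58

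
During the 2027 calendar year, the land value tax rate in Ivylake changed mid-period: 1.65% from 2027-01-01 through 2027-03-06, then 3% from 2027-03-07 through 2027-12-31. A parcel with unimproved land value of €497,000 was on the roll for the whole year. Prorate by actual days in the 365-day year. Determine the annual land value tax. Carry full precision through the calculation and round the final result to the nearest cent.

€13,715.16

2027-01-01 to 2027-03-06: 65 days at 1.65% → €497,000 × 1.65% × 65/365 = €1,460.3630
2027-03-07 to 2027-12-31: 300 days at 3% → €497,000 × 3% × 300/365 = €12,254.7945
Total = €13,715.1575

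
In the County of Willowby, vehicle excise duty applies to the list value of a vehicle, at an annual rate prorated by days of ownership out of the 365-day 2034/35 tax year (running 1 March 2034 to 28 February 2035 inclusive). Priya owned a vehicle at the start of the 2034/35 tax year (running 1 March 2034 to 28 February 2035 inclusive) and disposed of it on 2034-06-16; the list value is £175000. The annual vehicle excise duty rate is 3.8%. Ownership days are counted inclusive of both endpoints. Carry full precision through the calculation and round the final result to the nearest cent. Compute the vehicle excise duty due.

Days held (2034-03-01 to 2034-06-16): 108 out of 365
Tax = £175000 × 3.8% × 108/365 = £1967.6712

£1967.67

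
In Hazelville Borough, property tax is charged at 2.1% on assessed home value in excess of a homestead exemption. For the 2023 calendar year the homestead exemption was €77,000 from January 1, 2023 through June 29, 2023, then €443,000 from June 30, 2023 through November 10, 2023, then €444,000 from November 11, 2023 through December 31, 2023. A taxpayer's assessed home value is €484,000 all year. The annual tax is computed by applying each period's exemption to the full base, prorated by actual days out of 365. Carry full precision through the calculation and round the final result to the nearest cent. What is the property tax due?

€4,648.42

January 1 – June 29, 2023: 180 days, exemption €77,000 → (€484,000 − €77,000) × 2.1% × 180/365 = €4,214.9589
June 30 – November 10, 2023: 134 days, exemption €443,000 → (€484,000 − €443,000) × 2.1% × 134/365 = €316.0932
November 11 – December 31, 2023: 51 days, exemption €444,000 → (€484,000 − €444,000) × 2.1% × 51/365 = €117.3699
Total = €4,648.4219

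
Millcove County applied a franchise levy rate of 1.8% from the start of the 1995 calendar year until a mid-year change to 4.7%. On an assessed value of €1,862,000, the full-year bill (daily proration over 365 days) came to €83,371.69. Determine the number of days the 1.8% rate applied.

Let d = days at the first rate; then 365 − d days at the second rate.
€1,862,000 × [1.8%·d + 4.7%·(365−d)] / 365 = €83,371.69
Solving gives d = 28, so the new rate took effect on January 29, 1995.

28 days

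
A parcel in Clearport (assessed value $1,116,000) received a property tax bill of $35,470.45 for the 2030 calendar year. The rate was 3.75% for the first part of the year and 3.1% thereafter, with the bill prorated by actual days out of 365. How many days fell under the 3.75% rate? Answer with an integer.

Let d = days at the first rate; then 365 − d days at the second rate.
$1,116,000 × [3.75%·d + 3.1%·(365−d)] / 365 = $35,470.45
Solving gives d = 44, so the new rate took effect on 14 Feb 2030.

44 days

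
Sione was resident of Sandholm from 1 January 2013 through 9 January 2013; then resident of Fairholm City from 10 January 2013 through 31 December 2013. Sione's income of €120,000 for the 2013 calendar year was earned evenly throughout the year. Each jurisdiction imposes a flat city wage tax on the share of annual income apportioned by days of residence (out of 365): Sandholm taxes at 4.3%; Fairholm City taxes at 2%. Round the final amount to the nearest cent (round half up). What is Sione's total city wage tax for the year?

Sandholm, 1 January – 9 January 2013: 9 days → €120,000 × 4.3% × 9/365 = €127.2329
Fairholm City, 10 January – 31 December 2013: 356 days → €120,000 × 2% × 356/365 = €2,340.8219
Total = €2,468.0548

€2,468.05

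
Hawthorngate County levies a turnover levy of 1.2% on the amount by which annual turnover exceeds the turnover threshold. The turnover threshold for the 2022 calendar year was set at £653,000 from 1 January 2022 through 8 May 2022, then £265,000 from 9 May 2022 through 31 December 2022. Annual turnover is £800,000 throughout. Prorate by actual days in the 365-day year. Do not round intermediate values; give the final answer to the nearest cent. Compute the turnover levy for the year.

1 January – 8 May 2022: 128 days, exemption £653,000 → (£800,000 − £653,000) × 1.2% × 128/365 = £618.6082
9 May – 31 December 2022: 237 days, exemption £265,000 → (£800,000 − £265,000) × 1.2% × 237/365 = £4,168.6027
Total = £4,787.2110

£4,787.21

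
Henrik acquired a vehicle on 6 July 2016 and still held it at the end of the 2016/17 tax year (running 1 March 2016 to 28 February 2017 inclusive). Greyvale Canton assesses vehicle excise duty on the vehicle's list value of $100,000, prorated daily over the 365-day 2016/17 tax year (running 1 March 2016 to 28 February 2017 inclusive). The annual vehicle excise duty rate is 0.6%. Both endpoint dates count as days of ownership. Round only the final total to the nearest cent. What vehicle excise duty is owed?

Days held (6 July 2016 – 28 February 2017): 238 out of 365
Tax = $100,000 × 0.6% × 238/365 = $391.2329

$391.23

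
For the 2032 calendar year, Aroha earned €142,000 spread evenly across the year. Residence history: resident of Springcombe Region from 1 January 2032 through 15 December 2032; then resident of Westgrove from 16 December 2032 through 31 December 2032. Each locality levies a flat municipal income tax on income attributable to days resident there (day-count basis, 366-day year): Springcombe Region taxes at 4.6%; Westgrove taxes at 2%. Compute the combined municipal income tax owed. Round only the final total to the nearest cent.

€6,370.60

Springcombe Region, 1 January – 15 December 2032: 350 days → €142,000 × 4.6% × 350/366 = €6,246.4481
Westgrove, 16 December – 31 December 2032: 16 days → €142,000 × 2% × 16/366 = €124.1530
Total = €6,370.6011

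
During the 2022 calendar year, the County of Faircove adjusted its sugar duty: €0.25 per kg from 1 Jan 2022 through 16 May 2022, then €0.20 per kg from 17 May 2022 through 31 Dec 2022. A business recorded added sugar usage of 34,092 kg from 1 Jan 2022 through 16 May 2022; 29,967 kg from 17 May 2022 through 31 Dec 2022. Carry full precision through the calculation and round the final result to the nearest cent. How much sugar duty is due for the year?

1 Jan – 16 May 2022: 34,092 kg at €0.25/kg → €8523.00
17 May – 31 Dec 2022: 29,967 kg at €0.20/kg → €5993.40

€14516.40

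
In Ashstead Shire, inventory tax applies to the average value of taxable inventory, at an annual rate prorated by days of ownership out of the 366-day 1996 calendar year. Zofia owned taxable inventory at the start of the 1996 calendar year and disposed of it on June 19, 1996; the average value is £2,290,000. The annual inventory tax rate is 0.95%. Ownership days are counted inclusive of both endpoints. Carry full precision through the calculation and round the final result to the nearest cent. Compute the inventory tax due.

Days held (January 1 – June 19, 1996): 171 out of 366
Tax = £2,290,000 × 0.95% × 171/366 = £10,164.2213

£10,164.22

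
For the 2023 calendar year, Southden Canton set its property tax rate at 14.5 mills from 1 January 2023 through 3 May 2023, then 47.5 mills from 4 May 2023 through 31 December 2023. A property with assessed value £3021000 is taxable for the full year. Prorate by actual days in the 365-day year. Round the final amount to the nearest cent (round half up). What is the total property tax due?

£109902.32

1 January – 3 May 2023: 123 days at 14.5 mills → £3021000 × 1.45% × 123/365 = £14761.5164
4 May – 31 December 2023: 242 days at 47.5 mills → £3021000 × 4.75% × 242/365 = £95140.8082
Total = £109902.3247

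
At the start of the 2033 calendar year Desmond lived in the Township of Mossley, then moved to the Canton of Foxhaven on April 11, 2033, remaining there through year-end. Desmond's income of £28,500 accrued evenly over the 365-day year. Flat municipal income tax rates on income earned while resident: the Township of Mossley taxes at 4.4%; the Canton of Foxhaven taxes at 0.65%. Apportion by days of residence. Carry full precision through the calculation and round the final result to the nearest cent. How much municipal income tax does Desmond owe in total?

The Township of Mossley, January 1 – April 10, 2033: 100 days → £28,500 × 4.4% × 100/365 = £343.5616
The Canton of Foxhaven, April 11 – December 31, 2033: 265 days → £28,500 × 0.65% × 265/365 = £134.4966
Total = £478.0582

£478.06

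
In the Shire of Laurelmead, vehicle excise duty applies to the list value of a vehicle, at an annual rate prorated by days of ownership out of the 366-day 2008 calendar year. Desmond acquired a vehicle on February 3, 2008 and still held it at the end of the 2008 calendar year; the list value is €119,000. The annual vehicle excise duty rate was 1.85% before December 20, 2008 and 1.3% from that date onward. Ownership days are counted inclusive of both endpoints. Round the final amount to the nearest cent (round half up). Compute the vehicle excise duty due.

€1,981.55

February 3 – December 19, 2008: 321 days at 1.85% → €119,000 × 1.85% × 321/366 = €1,930.8238
December 20 – December 31, 2008: 12 days at 1.3% → €119,000 × 1.3% × 12/366 = €50.7213
Total = €1,981.5451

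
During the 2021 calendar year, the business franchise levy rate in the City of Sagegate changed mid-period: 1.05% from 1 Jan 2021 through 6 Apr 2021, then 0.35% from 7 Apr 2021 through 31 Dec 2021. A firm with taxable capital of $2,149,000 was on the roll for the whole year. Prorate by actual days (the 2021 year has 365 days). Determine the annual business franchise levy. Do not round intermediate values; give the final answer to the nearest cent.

$11,478.02

1 Jan – 6 Apr 2021: 96 days at 1.05% → $2,149,000 × 1.05% × 96/365 = $5,934.7726
7 Apr – 31 Dec 2021: 269 days at 0.35% → $2,149,000 × 0.35% × 269/365 = $5,543.2425
Total = $11,478.0151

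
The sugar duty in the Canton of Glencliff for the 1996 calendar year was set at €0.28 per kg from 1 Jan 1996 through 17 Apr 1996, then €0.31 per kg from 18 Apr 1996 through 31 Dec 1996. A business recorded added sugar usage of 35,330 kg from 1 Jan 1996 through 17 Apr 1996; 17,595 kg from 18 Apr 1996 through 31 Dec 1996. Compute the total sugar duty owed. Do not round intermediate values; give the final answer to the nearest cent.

1 Jan – 17 Apr 1996: 35,330 kg at €0.28/kg → €9892.40
18 Apr – 31 Dec 1996: 17,595 kg at €0.31/kg → €5454.45

€15346.85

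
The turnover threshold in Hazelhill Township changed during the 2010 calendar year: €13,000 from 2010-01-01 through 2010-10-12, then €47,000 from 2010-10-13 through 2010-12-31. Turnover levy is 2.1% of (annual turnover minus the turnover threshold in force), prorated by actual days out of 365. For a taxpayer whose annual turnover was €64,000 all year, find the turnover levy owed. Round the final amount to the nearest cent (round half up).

2010-01-01 to 2010-10-12: 285 days, exemption €13,000 → (€64,000 − €13,000) × 2.1% × 285/365 = €836.2603
2010-10-13 to 2010-12-31: 80 days, exemption €47,000 → (€64,000 − €47,000) × 2.1% × 80/365 = €78.2466
Total = €914.5068

€914.51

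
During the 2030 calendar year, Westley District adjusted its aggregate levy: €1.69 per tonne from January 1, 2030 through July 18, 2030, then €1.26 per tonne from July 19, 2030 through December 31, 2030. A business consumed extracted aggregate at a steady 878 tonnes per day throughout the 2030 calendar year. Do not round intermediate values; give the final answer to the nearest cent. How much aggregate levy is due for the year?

€478922.66

January 1 – July 18, 2030: 199 days × 878 tonnes/day = 174,722 tonnes at €1.69/tonne → €295280.18
July 19 – December 31, 2030: 166 days × 878 tonnes/day = 145,748 tonnes at €1.26/tonne → €183642.48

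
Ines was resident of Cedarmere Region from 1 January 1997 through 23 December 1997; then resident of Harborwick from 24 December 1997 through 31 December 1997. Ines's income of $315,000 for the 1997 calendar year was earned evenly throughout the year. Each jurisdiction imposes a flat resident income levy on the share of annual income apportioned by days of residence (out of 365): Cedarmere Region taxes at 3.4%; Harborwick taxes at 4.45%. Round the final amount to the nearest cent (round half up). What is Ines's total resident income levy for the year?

Cedarmere Region, 1 January – 23 December 1997: 357 days → $315,000 × 3.4% × 357/365 = $10,475.2603
Harborwick, 24 December – 31 December 1997: 8 days → $315,000 × 4.45% × 8/365 = $307.2329
Total = $10,782.4932

$10,782.49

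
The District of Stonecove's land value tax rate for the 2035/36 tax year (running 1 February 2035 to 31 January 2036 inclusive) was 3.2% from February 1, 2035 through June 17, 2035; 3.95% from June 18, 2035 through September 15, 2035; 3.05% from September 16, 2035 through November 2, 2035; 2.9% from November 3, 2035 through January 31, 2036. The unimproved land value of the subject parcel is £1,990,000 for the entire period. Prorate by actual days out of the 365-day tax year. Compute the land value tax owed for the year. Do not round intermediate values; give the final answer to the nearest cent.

February 1 – June 17, 2035: 137 days at 3.2% → £1,990,000 × 3.2% × 137/365 = £23,901.8082
June 18 – September 15, 2035: 90 days at 3.95% → £1,990,000 × 3.95% × 90/365 = £19,382.0548
September 16 – November 2, 2035: 48 days at 3.05% → £1,990,000 × 3.05% × 48/365 = £7,981.8082
November 3, 2035 – January 31, 2036: 90 days at 2.9% → £1,990,000 × 2.9% × 90/365 = £14,229.8630
Total = £65,495.5342

£65,495.53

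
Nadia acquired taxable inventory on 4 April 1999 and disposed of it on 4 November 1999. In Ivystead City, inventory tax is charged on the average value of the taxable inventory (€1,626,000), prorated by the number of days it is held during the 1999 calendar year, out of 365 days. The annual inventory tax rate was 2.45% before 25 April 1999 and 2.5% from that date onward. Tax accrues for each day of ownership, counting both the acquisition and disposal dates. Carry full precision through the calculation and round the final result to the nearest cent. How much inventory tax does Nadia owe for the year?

€23,897.75

4 April – 24 April 1999: 21 days at 2.45% → €1,626,000 × 2.45% × 21/365 = €2,291.9918
25 April – 4 November 1999: 194 days at 2.5% → €1,626,000 × 2.5% × 194/365 = €21,605.7534
Total = €23,897.7452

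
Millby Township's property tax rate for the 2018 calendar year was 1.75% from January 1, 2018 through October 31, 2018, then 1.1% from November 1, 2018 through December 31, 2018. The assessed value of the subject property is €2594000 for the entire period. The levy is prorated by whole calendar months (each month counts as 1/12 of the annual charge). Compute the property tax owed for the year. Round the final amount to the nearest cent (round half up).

€42584.83

January 1 – October 31, 2018: 10 months at 1.75% → €2594000 × 1.75% × 10/12 = €37829.1667
November 1 – December 31, 2018: 2 months at 1.1% → €2594000 × 1.1% × 2/12 = €4755.6667
Total = €42584.8333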